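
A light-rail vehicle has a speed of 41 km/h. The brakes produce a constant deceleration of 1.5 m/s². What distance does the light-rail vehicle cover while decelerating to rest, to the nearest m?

Braking distance ≈ 43 m

41 km/h ÷ 3.6 = 11.3889 m/s.
Braking distance = v²/(2a) = 11.3889² / (2 × 1.500) = 129.707 / 3.000 = 43.236 m.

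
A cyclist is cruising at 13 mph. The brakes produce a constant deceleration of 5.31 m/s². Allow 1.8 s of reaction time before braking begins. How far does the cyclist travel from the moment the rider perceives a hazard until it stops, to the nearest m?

13 mph × 0.44704 = 5.8115 m/s.
Reaction distance = v·t_r = 5.8115 × 1.8 = 10.461 m.
Braking distance = v²/(2a) = 5.8115² / (2 × 5.310) = 33.774 / 10.620 = 3.180 m.
Total = 10.461 + 3.180 = 13.641 m.

Total stopping distance ≈ 14 m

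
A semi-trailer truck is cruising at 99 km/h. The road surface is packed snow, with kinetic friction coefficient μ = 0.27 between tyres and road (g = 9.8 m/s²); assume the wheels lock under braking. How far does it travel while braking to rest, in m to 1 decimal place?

Braking distance ≈ 142.9 m

99 km/h ÷ 3.6 = 27.5000 m/s.
a = μg = 0.27 × 9.8 = 2.646 m/s².
Braking distance = v²/(2a) = 27.5000² / (2 × 2.646) = 756.250 / 5.292 = 142.904 m.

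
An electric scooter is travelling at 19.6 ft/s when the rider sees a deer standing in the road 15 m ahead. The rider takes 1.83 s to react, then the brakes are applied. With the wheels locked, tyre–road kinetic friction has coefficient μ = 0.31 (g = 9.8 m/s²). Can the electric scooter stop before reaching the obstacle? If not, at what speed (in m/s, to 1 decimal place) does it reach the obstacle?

19.6 ft/s × 0.3048 = 5.9741 m/s.
a = μg = 0.31 × 9.8 = 3.038 m/s².
Reaction distance = 5.9741 × 1.83 = 10.933 m.
Braking distance needed to stop: v²/(2a) = 35.690 / 6.076 = 5.874 m, so total needed = 10.933 + 5.874 = 16.807 m > 15 m — it cannot stop.
Distance remaining when braking begins: 15 − 10.933 = 4.067 m.
v² = v₀² − 2a·d = 35.690 − 2 × 3.038 × 4.067 = 10.979 m²/s².
v = √10.979 = 3.313 m/s.

No — it strikes the obstacle at 3.3 m/s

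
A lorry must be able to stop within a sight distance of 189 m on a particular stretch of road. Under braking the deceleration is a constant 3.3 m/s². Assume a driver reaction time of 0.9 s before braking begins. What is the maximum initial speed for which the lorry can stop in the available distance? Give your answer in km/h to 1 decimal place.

Maximum speed ≈ 116.9 km/h

Stopping distance: v·t_r + v²/(2a) = 189 with t_r = 0.9 s and a = 3.300 m/s².
So v² + 5.940 v − 1247.40 = 0.
Positive root: v = −a·t_r + √((a·t_r)² + 2a·d) = −2.970 + √(8.821 + 1247.40) = 32.4732 m/s.
32.4732 m/s × 3.6 = 116.904 km/h.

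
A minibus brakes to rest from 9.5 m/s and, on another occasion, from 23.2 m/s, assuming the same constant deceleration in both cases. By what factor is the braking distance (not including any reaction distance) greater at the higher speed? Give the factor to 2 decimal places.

Braking distance d = v²/(2a), so with a fixed, d ∝ v².
Factor = (23.2/9.5)² = 2.4421² = 5.9639.

Factor ≈ 5.96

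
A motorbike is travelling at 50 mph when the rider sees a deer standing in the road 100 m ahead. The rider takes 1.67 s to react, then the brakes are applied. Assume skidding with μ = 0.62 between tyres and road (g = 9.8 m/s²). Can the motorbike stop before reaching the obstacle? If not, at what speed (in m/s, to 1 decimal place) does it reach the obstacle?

Yes — it stops about 21.6 m short of the obstacle, so it never reaches it

50 mph × 0.44704 = 22.3520 m/s.
a = μg = 0.62 × 9.8 = 6.076 m/s².
Reaction distance = 22.3520 × 1.67 = 37.328 m.
Braking distance = v²/(2a) = 499.612 / 12.152 = 41.114 m.
Total stopping distance = 37.328 + 41.114 = 78.442 m, vs 100 m available — it stops with 100 − 78.442 = 21.558 m to spare.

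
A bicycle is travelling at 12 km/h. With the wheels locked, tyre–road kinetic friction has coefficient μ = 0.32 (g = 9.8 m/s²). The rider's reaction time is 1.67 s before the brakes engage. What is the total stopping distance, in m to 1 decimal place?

Total stopping distance ≈ 7.3 m

12 km/h ÷ 3.6 = 3.3333 m/s.
a = μg = 0.32 × 9.8 = 3.136 m/s².
Reaction distance = v·t_r = 3.3333 × 1.67 = 5.567 m.
Braking distance = v²/(2a) = 3.3333² / (2 × 3.136) = 11.111 / 6.272 = 1.772 m.
Total = 5.567 + 1.772 = 7.339 m.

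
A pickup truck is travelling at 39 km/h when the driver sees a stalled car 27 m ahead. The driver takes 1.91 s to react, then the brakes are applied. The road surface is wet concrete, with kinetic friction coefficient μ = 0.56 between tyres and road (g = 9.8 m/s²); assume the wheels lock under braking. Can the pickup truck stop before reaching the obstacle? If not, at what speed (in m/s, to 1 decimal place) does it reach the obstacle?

39 km/h ÷ 3.6 = 10.8333 m/s.
a = μg = 0.56 × 9.8 = 5.488 m/s².
Reaction distance = 10.8333 × 1.91 = 20.692 m.
Braking distance needed to stop: v²/(2a) = 117.360 / 10.976 = 10.692 m, so total needed = 20.692 + 10.692 = 31.384 m > 27 m — it cannot stop.
Distance remaining when braking begins: 27 − 20.692 = 6.308 m.
v² = v₀² − 2a·d = 117.360 − 2 × 5.488 × 6.308 = 48.123 m²/s².
v = √48.123 = 6.937 m/s.

No — it strikes the obstacle at 6.9 m/s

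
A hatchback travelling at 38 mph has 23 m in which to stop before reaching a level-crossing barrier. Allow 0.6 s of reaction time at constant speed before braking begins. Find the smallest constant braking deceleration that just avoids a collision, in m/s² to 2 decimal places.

Required deceleration ≈ 11.27 m/s²

38 mph × 0.44704 = 16.9875 m/s.
Distance covered during reaction = 16.9875 × 0.6 = 10.193 m.
Distance available for braking: 23 − 10.193 = 12.807 m.
v² = 2a·d ⇒ a = v²/(2d) = 16.9875² / (2 × 12.807) = 288.575 / 25.614 = 11.2663 m/s².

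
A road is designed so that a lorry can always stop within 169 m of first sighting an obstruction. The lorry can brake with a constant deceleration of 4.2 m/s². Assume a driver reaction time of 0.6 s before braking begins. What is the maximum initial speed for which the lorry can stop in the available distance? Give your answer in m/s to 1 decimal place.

Maximum speed ≈ 35.2 m/s

Stopping distance: v·t_r + v²/(2a) = 169 with t_r = 0.6 s and a = 4.200 m/s².
So v² + 5.040 v − 1419.60 = 0.
Positive root: v = −a·t_r + √((a·t_r)² + 2a·d) = −2.520 + √(6.350 + 1419.60) = 35.2418 m/s.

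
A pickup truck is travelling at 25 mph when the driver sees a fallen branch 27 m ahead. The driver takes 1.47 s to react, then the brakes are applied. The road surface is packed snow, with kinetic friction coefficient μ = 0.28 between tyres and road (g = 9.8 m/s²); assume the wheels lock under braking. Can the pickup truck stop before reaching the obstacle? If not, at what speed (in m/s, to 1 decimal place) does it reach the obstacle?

25 mph × 0.44704 = 11.1760 m/s.
a = μg = 0.28 × 9.8 = 2.744 m/s².
Reaction distance = 11.1760 × 1.47 = 16.429 m.
Braking distance needed to stop: v²/(2a) = 124.903 / 5.488 = 22.759 m, so total needed = 16.429 + 22.759 = 39.188 m > 27 m — it cannot stop.
Distance remaining when braking begins: 27 − 16.429 = 10.571 m.
v² = v₀² − 2a·d = 124.903 − 2 × 2.744 × 10.571 = 66.889 m²/s².
v = √66.889 = 8.179 m/s.

No — it strikes the obstacle at 8.2 m/s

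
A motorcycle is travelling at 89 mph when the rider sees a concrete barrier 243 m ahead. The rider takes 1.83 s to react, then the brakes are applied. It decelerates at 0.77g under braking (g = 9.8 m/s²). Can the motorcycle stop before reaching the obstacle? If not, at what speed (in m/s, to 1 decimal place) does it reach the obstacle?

Yes — it stops about 65.3 m short of the obstacle, so it never reaches it

89 mph × 0.44704 = 39.7866 m/s.
a = 0.77 × 9.8 = 7.546 m/s².
Reaction distance = 39.7866 × 1.83 = 72.809 m.
Braking distance = v²/(2a) = 1582.974 / 15.092 = 104.888 m.
Total stopping distance = 72.809 + 104.888 = 177.697 m, vs 243 m available — it stops with 243 − 177.697 = 65.303 m to spare.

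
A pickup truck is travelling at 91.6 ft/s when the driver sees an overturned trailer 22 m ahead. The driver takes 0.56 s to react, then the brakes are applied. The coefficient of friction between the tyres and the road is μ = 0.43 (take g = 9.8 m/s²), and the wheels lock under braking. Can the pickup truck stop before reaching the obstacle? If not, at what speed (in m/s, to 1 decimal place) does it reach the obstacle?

91.6 ft/s × 0.3048 = 27.9197 m/s.
a = μg = 0.43 × 9.8 = 4.214 m/s².
Reaction distance = 27.9197 × 0.56 = 15.635 m.
Braking distance needed to stop: v²/(2a) = 779.510 / 8.428 = 92.491 m, so total needed = 15.635 + 92.491 = 108.126 m > 22 m — it cannot stop.
Distance remaining when braking begins: 22 − 15.635 = 6.365 m.
v² = v₀² − 2a·d = 779.510 − 2 × 4.214 × 6.365 = 725.866 m²/s².
v = √725.866 = 26.942 m/s.

No — it strikes the obstacle at 26.9 m/s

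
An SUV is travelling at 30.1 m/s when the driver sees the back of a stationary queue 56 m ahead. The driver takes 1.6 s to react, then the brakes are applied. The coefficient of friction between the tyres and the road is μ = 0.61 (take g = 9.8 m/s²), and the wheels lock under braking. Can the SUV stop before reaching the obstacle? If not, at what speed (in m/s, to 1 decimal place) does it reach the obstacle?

No — it strikes the obstacle at 28.5 m/s

a = μg = 0.61 × 9.8 = 5.978 m/s².
Reaction distance = 30.1000 × 1.6 = 48.160 m.
Braking distance needed to stop: v²/(2a) = 906.010 / 11.956 = 75.779 m, so total needed = 48.160 + 75.779 = 123.939 m > 56 m — it cannot stop.
Distance remaining when braking begins: 56 − 48.160 = 7.840 m.
v² = v₀² − 2a·d = 906.010 − 2 × 5.978 × 7.840 = 812.275 m²/s².
v = √812.275 = 28.500 m/s.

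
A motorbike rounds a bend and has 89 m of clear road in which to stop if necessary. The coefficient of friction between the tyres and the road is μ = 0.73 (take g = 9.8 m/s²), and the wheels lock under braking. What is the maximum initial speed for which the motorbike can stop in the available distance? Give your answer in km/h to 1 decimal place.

Maximum speed ≈ 128.5 km/h

a = μg = 0.73 × 9.8 = 7.154 m/s².
v²/(2a) = d ⇒ v = √(2 × 7.154 × 89) = √1273.41 = 35.6849 m/s.
35.6849 m/s × 3.6 = 128.466 km/h.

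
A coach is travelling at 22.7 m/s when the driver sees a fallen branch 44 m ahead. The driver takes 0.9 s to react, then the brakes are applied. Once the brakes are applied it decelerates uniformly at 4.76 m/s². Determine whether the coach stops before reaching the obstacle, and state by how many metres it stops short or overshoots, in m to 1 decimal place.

Reaction distance = 22.7000 × 0.9 = 20.430 m.
Braking distance = v²/(2a) = 515.290 / 9.520 = 54.127 m.
Total stopping distance = 20.430 + 54.127 = 74.557 m, vs 44 m available — it cannot stop in time and overshoots by 74.557 − 44 = 30.557 m.

No — it overshoots by 30.6 m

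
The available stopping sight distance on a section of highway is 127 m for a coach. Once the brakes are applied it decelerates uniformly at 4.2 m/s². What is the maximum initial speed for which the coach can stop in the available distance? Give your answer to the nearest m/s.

v²/(2a) = d ⇒ v = √(2 × 4.200 × 127) = √1066.80 = 32.6619 m/s.

Maximum speed ≈ 33 m/s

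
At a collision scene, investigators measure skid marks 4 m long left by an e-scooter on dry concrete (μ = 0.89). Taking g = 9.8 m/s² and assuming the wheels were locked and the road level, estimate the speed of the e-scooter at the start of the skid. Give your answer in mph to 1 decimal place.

Initial speed ≈ 18.7 mph

Deceleration a = μg = 0.89 × 9.8 = 8.722 m/s².
v = √(2a·d) = √(2 × 8.722 × 4) = √69.776 = 8.3532 m/s.
= 8.3532 ÷ 0.44704 = 18.686 mph.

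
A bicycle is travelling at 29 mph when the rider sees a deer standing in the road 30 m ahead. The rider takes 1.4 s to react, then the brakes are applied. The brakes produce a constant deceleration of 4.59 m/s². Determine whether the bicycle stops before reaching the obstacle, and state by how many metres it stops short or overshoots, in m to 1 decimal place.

No — it overshoots by 6.5 m

29 mph × 0.44704 = 12.9642 m/s.
Reaction distance = 12.9642 × 1.4 = 18.150 m.
Braking distance = v²/(2a) = 168.070 / 9.180 = 18.308 m.
Total stopping distance = 18.150 + 18.308 = 36.458 m, vs 30 m available — it cannot stop in time and overshoots by 36.458 − 30 = 6.458 m.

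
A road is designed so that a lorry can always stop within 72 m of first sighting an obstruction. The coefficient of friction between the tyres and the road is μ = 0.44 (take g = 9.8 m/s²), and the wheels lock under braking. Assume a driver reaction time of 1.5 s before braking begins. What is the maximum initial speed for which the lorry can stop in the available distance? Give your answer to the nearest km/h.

Maximum speed ≈ 69 km/h

a = μg = 0.44 × 9.8 = 4.312 m/s².
Stopping distance: v·t_r + v²/(2a) = 72 with t_r = 1.5 s and a = 4.312 m/s².
So v² + 12.936 v − 620.93 = 0.
Positive root: v = −a·t_r + √((a·t_r)² + 2a·d) = −6.468 + √(41.835 + 620.93) = 19.2762 m/s.
19.2762 m/s × 3.6 = 69.394 km/h.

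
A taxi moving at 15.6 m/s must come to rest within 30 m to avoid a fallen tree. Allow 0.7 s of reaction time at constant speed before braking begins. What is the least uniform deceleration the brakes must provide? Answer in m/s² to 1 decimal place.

Required deceleration ≈ 6.4 m/s²

Distance covered during reaction = 15.6000 × 0.7 = 10.920 m.
Distance available for braking: 30 − 10.920 = 19.080 m.
v² = 2a·d ⇒ a = v²/(2d) = 15.6000² / (2 × 19.080) = 243.360 / 38.160 = 6.3774 m/s².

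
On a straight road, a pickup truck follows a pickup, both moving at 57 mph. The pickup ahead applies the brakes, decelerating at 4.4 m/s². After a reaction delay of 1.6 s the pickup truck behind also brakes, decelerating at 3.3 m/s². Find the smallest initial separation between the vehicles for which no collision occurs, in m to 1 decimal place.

Minimum gap ≈ 65.4 m

57 mph × 0.44704 = 25.4813 m/s.
Leader travels v²/(2a_L) = 649.297 / 8.800 = 73.784 m before stopping.
Follower covers v·t_r = 25.4813 × 1.6 = 40.770 m while reacting, then v²/(2a_F) = 649.297 / 6.600 = 98.378 m while braking, for a total of 40.770 + 98.378 = 139.148 m.
Since a_F ≤ a_L and the follower starts braking later, the follower is never slower than the leader, so the closest approach is when both have stopped.
Minimum gap = 139.148 − 73.784 = 65.364 m.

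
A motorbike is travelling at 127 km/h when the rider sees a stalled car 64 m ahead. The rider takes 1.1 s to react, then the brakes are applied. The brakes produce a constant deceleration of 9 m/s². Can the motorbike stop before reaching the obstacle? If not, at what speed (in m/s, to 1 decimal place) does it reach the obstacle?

No — it strikes the obstacle at 28.1 m/s

127 km/h ÷ 3.6 = 35.2778 m/s.
Reaction distance = 35.2778 × 1.1 = 38.806 m.
Braking distance needed to stop: v²/(2a) = 1244.523 / 18.000 = 69.140 m, so total needed = 38.806 + 69.140 = 107.946 m > 64 m — it cannot stop.
Distance remaining when braking begins: 64 − 38.806 = 25.194 m.
v² = v₀² − 2a·d = 1244.523 − 2 × 9.000 × 25.194 = 791.031 m²/s².
v = √791.031 = 28.125 m/s.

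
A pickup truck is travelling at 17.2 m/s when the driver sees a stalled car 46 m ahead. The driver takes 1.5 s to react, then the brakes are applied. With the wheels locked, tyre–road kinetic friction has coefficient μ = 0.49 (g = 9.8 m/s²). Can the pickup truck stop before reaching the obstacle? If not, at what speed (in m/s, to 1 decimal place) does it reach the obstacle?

a = μg = 0.49 × 9.8 = 4.802 m/s².
Reaction distance = 17.2000 × 1.5 = 25.800 m.
Braking distance needed to stop: v²/(2a) = 295.840 / 9.604 = 30.804 m, so total needed = 25.800 + 30.804 = 56.604 m > 46 m — it cannot stop.
Distance remaining when braking begins: 46 − 25.800 = 20.200 m.
v² = v₀² − 2a·d = 295.840 − 2 × 4.802 × 20.200 = 101.839 m²/s².
v = √101.839 = 10.092 m/s.

No — it strikes the obstacle at 10.1 m/s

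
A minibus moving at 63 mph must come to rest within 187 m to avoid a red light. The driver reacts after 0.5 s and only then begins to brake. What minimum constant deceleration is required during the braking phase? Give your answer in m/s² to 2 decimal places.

Required deceleration ≈ 2.29 m/s²

63 mph × 0.44704 = 28.1635 m/s.
Distance covered during reaction = 28.1635 × 0.5 = 14.082 m.
Distance available for braking: 187 − 14.082 = 172.918 m.
v² = 2a·d ⇒ a = v²/(2d) = 28.1635² / (2 × 172.918) = 793.183 / 345.836 = 2.2935 m/s².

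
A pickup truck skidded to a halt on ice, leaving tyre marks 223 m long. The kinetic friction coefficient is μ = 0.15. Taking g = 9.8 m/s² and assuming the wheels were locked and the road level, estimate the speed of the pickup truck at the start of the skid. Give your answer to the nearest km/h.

Initial speed ≈ 92 km/h

Deceleration a = μg = 0.15 × 9.8 = 1.470 m/s².
v = √(2a·d) = √(2 × 1.470 × 223) = √655.620 = 25.6051 m/s.
= 25.6051 × 3.6 = 92.178 km/h.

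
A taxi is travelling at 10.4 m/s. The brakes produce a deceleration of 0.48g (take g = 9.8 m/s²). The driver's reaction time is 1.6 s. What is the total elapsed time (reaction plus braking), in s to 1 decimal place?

a = 0.48 × 9.8 = 4.704 m/s².
Braking time = v/a = 10.4000 / 4.704 = 2.211 s.
Total = 1.6 + 2.211 = 3.811 s.

Total time ≈ 3.8 s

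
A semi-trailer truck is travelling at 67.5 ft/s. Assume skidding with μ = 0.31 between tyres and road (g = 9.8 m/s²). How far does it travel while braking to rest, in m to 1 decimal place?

Braking distance ≈ 69.7 m

67.5 ft/s × 0.3048 = 20.5740 m/s.
a = μg = 0.31 × 9.8 = 3.038 m/s².
Braking distance = v²/(2a) = 20.5740² / (2 × 3.038) = 423.289 / 6.076 = 69.666 m.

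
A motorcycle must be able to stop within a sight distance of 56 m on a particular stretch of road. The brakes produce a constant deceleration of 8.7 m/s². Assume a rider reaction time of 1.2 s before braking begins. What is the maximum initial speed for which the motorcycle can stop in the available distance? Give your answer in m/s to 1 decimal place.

Stopping distance: v·t_r + v²/(2a) = 56 with t_r = 1.2 s and a = 8.700 m/s².
So v² + 20.880 v − 974.40 = 0.
Positive root: v = −a·t_r + √((a·t_r)² + 2a·d) = −10.440 + √(108.994 + 974.40) = 22.4750 m/s.

Maximum speed ≈ 22.5 m/s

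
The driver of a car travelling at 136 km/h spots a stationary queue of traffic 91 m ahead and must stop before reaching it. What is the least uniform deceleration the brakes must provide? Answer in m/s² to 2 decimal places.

136 km/h ÷ 3.6 = 37.7778 m/s.
v² = 2a·d ⇒ a = v²/(2d) = 37.7778² / (2 × 91.000) = 1427.162 / 182.000 = 7.8415 m/s².

Required deceleration ≈ 7.84 m/s²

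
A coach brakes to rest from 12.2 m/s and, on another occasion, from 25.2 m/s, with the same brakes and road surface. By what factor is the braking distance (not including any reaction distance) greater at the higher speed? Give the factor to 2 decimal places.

Braking distance d = v²/(2a), so with a fixed, d ∝ v².
Factor = (25.2/12.2)² = 2.0656² = 4.2667.

Factor ≈ 4.27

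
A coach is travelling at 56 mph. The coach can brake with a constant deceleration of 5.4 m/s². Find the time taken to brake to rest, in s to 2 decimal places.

56 mph × 0.44704 = 25.0342 m/s.
Braking time = v/a = 25.0342 / 5.400 = 4.636 s.

Braking time ≈ 4.64 s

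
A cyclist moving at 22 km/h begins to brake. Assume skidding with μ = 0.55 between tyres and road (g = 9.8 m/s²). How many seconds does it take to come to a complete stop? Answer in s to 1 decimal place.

Braking time ≈ 1.1 s

22 km/h ÷ 3.6 = 6.1111 m/s.
a = μg = 0.55 × 9.8 = 5.390 m/s².
Braking time = v/a = 6.1111 / 5.390 = 1.134 s.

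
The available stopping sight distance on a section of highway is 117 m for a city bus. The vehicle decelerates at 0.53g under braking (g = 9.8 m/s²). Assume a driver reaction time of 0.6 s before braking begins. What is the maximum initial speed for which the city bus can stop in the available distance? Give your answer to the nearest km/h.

a = 0.53 × 9.8 = 5.194 m/s².
Stopping distance: v·t_r + v²/(2a) = 117 with t_r = 0.6 s and a = 5.194 m/s².
So v² + 6.233 v − 1215.40 = 0.
Positive root: v = −a·t_r + √((a·t_r)² + 2a·d) = −3.116 + √(9.709 + 1215.40) = 31.8856 m/s.
31.8856 m/s × 3.6 = 114.788 km/h.

Maximum speed ≈ 115 km/h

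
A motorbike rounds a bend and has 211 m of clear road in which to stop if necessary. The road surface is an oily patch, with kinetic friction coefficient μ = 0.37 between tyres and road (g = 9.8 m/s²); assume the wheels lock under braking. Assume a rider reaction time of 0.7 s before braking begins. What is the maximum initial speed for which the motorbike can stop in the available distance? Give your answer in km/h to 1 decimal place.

Maximum speed ≈ 132.0 km/h

a = μg = 0.37 × 9.8 = 3.626 m/s².
Stopping distance: v·t_r + v²/(2a) = 211 with t_r = 0.7 s and a = 3.626 m/s².
So v² + 5.076 v − 1530.17 = 0.
Positive root: v = −a·t_r + √((a·t_r)² + 2a·d) = −2.538 + √(6.441 + 1530.17) = 36.6616 m/s.
36.6616 m/s × 3.6 = 131.982 km/h.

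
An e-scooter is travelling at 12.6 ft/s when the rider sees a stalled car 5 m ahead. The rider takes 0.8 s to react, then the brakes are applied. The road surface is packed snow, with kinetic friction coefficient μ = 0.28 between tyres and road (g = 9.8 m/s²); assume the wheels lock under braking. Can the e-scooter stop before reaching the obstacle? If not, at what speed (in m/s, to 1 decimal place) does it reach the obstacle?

12.6 ft/s × 0.3048 = 3.8405 m/s.
a = μg = 0.28 × 9.8 = 2.744 m/s².
Reaction distance = 3.8405 × 0.8 = 3.072 m.
Braking distance needed to stop: v²/(2a) = 14.749 / 5.488 = 2.688 m, so total needed = 3.072 + 2.688 = 5.760 m > 5 m — it cannot stop.
Distance remaining when braking begins: 5 − 3.072 = 1.928 m.
v² = v₀² − 2a·d = 14.749 − 2 × 2.744 × 1.928 = 4.168 m²/s².
v = √4.168 = 2.042 m/s.

No — it strikes the obstacle at 2.0 m/s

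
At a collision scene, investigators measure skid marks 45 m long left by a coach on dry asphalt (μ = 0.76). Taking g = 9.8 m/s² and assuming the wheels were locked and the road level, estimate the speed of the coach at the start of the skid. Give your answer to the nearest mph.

Deceleration a = μg = 0.76 × 9.8 = 7.448 m/s².
v = √(2a·d) = √(2 × 7.448 × 45) = √670.320 = 25.8905 m/s.
= 25.8905 ÷ 0.44704 = 57.915 mph.

Initial speed ≈ 58 mph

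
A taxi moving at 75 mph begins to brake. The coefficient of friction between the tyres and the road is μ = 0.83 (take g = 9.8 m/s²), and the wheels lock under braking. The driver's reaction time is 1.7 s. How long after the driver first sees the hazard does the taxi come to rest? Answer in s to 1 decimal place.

75 mph × 0.44704 = 33.5280 m/s.
a = μg = 0.83 × 9.8 = 8.134 m/s².
Braking time = v/a = 33.5280 / 8.134 = 4.122 s.
Total = 1.7 + 4.122 = 5.822 s.

Total time ≈ 5.8 s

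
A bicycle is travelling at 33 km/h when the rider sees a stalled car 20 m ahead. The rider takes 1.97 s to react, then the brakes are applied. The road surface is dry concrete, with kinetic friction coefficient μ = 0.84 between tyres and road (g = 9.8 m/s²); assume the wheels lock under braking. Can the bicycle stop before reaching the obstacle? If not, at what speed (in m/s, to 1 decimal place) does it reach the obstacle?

No — it strikes the obstacle at 7.2 m/s

33 km/h ÷ 3.6 = 9.1667 m/s.
a = μg = 0.84 × 9.8 = 8.232 m/s².
Reaction distance = 9.1667 × 1.97 = 18.058 m.
Braking distance needed to stop: v²/(2a) = 84.028 / 16.464 = 5.104 m, so total needed = 18.058 + 5.104 = 23.162 m > 20 m — it cannot stop.
Distance remaining when braking begins: 20 − 18.058 = 1.942 m.
v² = v₀² − 2a·d = 84.028 − 2 × 8.232 × 1.942 = 52.055 m²/s².
v = √52.055 = 7.215 m/s.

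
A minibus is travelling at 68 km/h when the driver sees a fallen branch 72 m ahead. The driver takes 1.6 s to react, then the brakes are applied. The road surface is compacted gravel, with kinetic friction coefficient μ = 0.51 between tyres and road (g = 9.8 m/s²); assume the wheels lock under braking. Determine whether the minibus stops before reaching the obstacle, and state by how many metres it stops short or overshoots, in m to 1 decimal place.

Yes — it stops 6.1 m short of the obstacle

68 km/h ÷ 3.6 = 18.8889 m/s.
a = μg = 0.51 × 9.8 = 4.998 m/s².
Reaction distance = 18.8889 × 1.6 = 30.222 m.
Braking distance = v²/(2a) = 356.791 / 9.996 = 35.693 m.
Total stopping distance = 30.222 + 35.693 = 65.915 m, vs 72 m available — it stops with 72 − 65.915 = 6.085 m to spare.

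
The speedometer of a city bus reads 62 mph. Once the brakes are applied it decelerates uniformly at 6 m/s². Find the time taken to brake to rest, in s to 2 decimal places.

Braking time ≈ 4.62 s

62 mph × 0.44704 = 27.7165 m/s.
Braking time = v/a = 27.7165 / 6.000 = 4.619 s.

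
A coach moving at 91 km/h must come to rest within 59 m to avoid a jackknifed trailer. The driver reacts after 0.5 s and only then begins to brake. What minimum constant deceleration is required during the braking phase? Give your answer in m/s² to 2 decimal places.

91 km/h ÷ 3.6 = 25.2778 m/s.
Distance covered during reaction = 25.2778 × 0.5 = 12.639 m.
Distance available for braking: 59 − 12.639 = 46.361 m.
v² = 2a·d ⇒ a = v²/(2d) = 25.2778² / (2 × 46.361) = 638.967 / 92.722 = 6.8912 m/s².

Required deceleration ≈ 6.89 m/s²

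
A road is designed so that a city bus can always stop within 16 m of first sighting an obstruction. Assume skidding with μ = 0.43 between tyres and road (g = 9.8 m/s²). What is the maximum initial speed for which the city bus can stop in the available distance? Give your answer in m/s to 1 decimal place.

Maximum speed ≈ 11.6 m/s

a = μg = 0.43 × 9.8 = 4.214 m/s².
v²/(2a) = d ⇒ v = √(2 × 4.214 × 16) = √134.85 = 11.6125 m/s.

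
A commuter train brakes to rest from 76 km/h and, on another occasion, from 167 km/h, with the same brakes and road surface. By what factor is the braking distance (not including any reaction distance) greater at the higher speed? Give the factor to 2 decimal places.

Braking distance d = v²/(2a), so with a fixed, d ∝ v².
Factor = (167/76)² = 2.1974² = 4.8286.

Factor ≈ 4.83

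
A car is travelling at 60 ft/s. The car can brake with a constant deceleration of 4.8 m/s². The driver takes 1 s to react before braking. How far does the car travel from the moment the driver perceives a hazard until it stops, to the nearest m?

Total stopping distance ≈ 53 m

60 ft/s × 0.3048 = 18.2880 m/s.
Reaction distance = v·t_r = 18.2880 × 1 = 18.288 m.
Braking distance = v²/(2a) = 18.2880² / (2 × 4.800) = 334.451 / 9.600 = 34.839 m.
Total = 18.288 + 34.839 = 53.127 m.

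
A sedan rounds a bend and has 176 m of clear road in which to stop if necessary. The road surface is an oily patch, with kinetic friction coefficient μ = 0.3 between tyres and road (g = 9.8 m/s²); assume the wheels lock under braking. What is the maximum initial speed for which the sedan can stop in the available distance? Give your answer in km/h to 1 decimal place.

Maximum speed ≈ 115.8 km/h

a = μg = 0.3 × 9.8 = 2.940 m/s².
v²/(2a) = d ⇒ v = √(2 × 2.940 × 176) = √1034.88 = 32.1696 m/s.
32.1696 m/s × 3.6 = 115.811 km/h.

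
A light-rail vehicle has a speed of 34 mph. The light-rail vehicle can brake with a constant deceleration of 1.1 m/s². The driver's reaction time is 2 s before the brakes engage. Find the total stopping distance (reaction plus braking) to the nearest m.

Total stopping distance ≈ 135 m

34 mph × 0.44704 = 15.1994 m/s.
Reaction distance = v·t_r = 15.1994 × 2 = 30.399 m.
Braking distance = v²/(2a) = 15.1994² / (2 × 1.100) = 231.022 / 2.200 = 105.010 m.
Total = 30.399 + 105.010 = 135.409 m.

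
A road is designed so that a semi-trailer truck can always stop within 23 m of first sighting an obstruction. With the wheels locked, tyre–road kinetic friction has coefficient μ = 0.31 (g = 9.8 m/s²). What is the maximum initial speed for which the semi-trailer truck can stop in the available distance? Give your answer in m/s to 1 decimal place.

Maximum speed ≈ 11.8 m/s

a = μg = 0.31 × 9.8 = 3.038 m/s².
v²/(2a) = d ⇒ v = √(2 × 3.038 × 23) = √139.75 = 11.8216 m/s.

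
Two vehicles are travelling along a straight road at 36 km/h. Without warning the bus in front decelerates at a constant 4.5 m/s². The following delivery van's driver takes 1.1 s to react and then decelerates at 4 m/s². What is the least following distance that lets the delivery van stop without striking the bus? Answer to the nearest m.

36 km/h ÷ 3.6 = 10.0000 m/s.
Leader travels v²/(2a_L) = 100.000 / 9.000 = 11.111 m before stopping.
Follower covers v·t_r = 10.0000 × 1.1 = 11.000 m while reacting, then v²/(2a_F) = 100.000 / 8.000 = 12.500 m while braking, for a total of 11.000 + 12.500 = 23.500 m.
Since a_F ≤ a_L and the follower starts braking later, the follower is never slower than the leader, so the closest approach is when both have stopped.
Minimum gap = 23.500 − 11.111 = 12.389 m.

Minimum gap ≈ 12 m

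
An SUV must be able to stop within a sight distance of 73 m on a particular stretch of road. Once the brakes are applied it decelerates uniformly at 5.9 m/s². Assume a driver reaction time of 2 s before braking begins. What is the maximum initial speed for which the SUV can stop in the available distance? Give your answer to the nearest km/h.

Stopping distance: v·t_r + v²/(2a) = 73 with t_r = 2 s and a = 5.900 m/s².
So v² + 23.600 v − 861.40 = 0.
Positive root: v = −a·t_r + √((a·t_r)² + 2a·d) = −11.800 + √(139.240 + 861.40) = 19.8329 m/s.
19.8329 m/s × 3.6 = 71.398 km/h.

Maximum speed ≈ 71 km/h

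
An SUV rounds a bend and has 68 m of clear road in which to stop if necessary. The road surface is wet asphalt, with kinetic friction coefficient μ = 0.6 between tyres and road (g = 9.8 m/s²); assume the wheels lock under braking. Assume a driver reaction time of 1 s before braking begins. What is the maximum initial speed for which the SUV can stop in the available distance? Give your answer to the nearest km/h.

a = μg = 0.6 × 9.8 = 5.880 m/s².
Stopping distance: v·t_r + v²/(2a) = 68 with t_r = 1 s and a = 5.880 m/s².
So v² + 11.760 v − 799.68 = 0.
Positive root: v = −a·t_r + √((a·t_r)² + 2a·d) = −5.880 + √(34.574 + 799.68) = 23.0035 m/s.
23.0035 m/s × 3.6 = 82.813 km/h.

Maximum speed ≈ 83 km/h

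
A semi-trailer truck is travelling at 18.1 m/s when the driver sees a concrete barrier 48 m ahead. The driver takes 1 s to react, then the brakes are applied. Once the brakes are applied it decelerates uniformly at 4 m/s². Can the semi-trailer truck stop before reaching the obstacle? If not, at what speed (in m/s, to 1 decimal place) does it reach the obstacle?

No — it strikes the obstacle at 9.4 m/s

Reaction distance = 18.1000 × 1 = 18.100 m.
Braking distance needed to stop: v²/(2a) = 327.610 / 8.000 = 40.951 m, so total needed = 18.100 + 40.951 = 59.051 m > 48 m — it cannot stop.
Distance remaining when braking begins: 48 − 18.100 = 29.900 m.
v² = v₀² − 2a·d = 327.610 − 2 × 4.000 × 29.900 = 88.410 m²/s².
v = √88.410 = 9.403 m/s.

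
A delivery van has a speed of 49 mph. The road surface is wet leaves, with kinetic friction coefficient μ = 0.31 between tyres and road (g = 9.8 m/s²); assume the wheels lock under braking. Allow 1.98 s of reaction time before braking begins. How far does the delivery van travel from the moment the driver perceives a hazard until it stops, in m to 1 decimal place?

49 mph × 0.44704 = 21.9050 m/s.
a = μg = 0.31 × 9.8 = 3.038 m/s².
Reaction distance = v·t_r = 21.9050 × 1.98 = 43.372 m.
Braking distance = v²/(2a) = 21.9050² / (2 × 3.038) = 479.829 / 6.076 = 78.971 m.
Total = 43.372 + 78.971 = 122.343 m.

Total stopping distance ≈ 122.3 m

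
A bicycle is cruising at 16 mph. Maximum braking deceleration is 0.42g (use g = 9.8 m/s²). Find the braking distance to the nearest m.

16 mph × 0.44704 = 7.1526 m/s.
a = 0.42 × 9.8 = 4.116 m/s².
Braking distance = v²/(2a) = 7.1526² / (2 × 4.116) = 51.160 / 8.232 = 6.215 m.

Braking distance ≈ 6 m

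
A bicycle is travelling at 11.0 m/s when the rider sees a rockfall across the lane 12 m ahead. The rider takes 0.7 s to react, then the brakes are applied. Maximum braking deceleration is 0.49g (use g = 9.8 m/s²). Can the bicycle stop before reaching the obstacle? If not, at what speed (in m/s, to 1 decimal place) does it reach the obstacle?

No — it strikes the obstacle at 8.9 m/s

a = 0.49 × 9.8 = 4.802 m/s².
Reaction distance = 11.0000 × 0.7 = 7.700 m.
Braking distance needed to stop: v²/(2a) = 121.000 / 9.604 = 12.599 m, so total needed = 7.700 + 12.599 = 20.299 m > 12 m — it cannot stop.
Distance remaining when braking begins: 12 − 7.700 = 4.300 m.
v² = v₀² − 2a·d = 121.000 − 2 × 4.802 × 4.300 = 79.703 m²/s².
v = √79.703 = 8.928 m/s.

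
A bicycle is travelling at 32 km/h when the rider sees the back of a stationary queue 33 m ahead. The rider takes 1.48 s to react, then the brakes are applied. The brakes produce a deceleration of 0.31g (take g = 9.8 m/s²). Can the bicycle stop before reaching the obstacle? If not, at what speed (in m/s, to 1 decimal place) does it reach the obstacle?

32 km/h ÷ 3.6 = 8.8889 m/s.
a = 0.31 × 9.8 = 3.038 m/s².
Reaction distance = 8.8889 × 1.48 = 13.156 m.
Braking distance = v²/(2a) = 79.013 / 6.076 = 13.004 m.
Total stopping distance = 13.156 + 13.004 = 26.160 m, vs 33 m available — it stops with 33 − 26.160 = 6.840 m to spare.

Yes — it stops about 6.8 m short of the obstacle, so it never reaches it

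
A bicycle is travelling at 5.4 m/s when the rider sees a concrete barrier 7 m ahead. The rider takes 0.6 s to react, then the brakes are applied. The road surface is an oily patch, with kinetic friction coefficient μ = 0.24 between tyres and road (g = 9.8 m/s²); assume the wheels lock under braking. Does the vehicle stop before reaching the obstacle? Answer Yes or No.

No

a = μg = 0.24 × 9.8 = 2.352 m/s².
Reaction distance = 5.4000 × 0.6 = 3.240 m.
Braking distance = v²/(2a) = 29.160 / 4.704 = 6.199 m.
Total stopping distance = 3.240 + 6.199 = 9.439 m, vs 7 m available — it cannot stop in time and overshoots by 9.439 − 7 = 2.439 m.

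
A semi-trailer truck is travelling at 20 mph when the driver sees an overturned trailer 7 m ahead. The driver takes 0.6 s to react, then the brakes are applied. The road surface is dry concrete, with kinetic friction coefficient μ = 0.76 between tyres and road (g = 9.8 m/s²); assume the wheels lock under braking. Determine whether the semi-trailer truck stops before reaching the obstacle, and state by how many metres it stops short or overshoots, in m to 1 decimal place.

20 mph × 0.44704 = 8.9408 m/s.
a = μg = 0.76 × 9.8 = 7.448 m/s².
Reaction distance = 8.9408 × 0.6 = 5.364 m.
Braking distance = v²/(2a) = 79.938 / 14.896 = 5.366 m.
Total stopping distance = 5.364 + 5.366 = 10.730 m, vs 7 m available — it cannot stop in time and overshoots by 10.730 − 7 = 3.730 m.

No — it overshoots by 3.7 m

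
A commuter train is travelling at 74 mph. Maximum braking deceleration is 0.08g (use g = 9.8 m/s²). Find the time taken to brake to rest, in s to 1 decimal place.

74 mph × 0.44704 = 33.0810 m/s.
a = 0.08 × 9.8 = 0.784 m/s².
Braking time = v/a = 33.0810 / 0.784 = 42.195 s.

Braking time ≈ 42.2 s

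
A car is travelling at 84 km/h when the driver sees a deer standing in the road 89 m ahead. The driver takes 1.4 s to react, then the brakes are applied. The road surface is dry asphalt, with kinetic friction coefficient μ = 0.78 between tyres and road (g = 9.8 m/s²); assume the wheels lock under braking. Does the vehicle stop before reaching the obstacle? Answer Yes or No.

Yes

84 km/h ÷ 3.6 = 23.3333 m/s.
a = μg = 0.78 × 9.8 = 7.644 m/s².
Reaction distance = 23.3333 × 1.4 = 32.667 m.
Braking distance = v²/(2a) = 544.443 / 15.288 = 35.612 m.
Total stopping distance = 32.667 + 35.612 = 68.279 m, vs 89 m available — it stops with 89 − 68.279 = 20.721 m to spare.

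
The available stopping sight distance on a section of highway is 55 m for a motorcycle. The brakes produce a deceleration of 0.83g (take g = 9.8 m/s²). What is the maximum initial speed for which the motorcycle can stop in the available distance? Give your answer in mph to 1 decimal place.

a = 0.83 × 9.8 = 8.134 m/s².
v²/(2a) = d ⇒ v = √(2 × 8.134 × 55) = √894.74 = 29.9122 m/s.
29.9122 m/s ÷ 0.44704 = 66.912 mph.

Maximum speed ≈ 66.9 mph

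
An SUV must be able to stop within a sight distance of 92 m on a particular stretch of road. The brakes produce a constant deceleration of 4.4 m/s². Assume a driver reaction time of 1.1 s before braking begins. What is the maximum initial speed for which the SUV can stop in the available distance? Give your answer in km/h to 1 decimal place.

Stopping distance: v·t_r + v²/(2a) = 92 with t_r = 1.1 s and a = 4.400 m/s².
So v² + 9.680 v − 809.60 = 0.
Positive root: v = −a·t_r + √((a·t_r)² + 2a·d) = −4.840 + √(23.426 + 809.60) = 24.0222 m/s.
24.0222 m/s × 3.6 = 86.480 km/h.

Maximum speed ≈ 86.5 km/h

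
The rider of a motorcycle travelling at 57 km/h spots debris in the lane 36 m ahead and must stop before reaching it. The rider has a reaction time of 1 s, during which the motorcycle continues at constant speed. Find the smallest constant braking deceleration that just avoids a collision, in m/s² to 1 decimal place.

Required deceleration ≈ 6.2 m/s²

57 km/h ÷ 3.6 = 15.8333 m/s.
Distance covered during reaction = 15.8333 × 1 = 15.833 m.
Distance available for braking: 36 − 15.833 = 20.167 m.
v² = 2a·d ⇒ a = v²/(2d) = 15.8333² / (2 × 20.167) = 250.693 / 40.334 = 6.2154 m/s².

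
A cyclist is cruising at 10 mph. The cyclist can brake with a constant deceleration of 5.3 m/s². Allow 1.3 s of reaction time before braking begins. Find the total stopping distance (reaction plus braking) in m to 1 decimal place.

10 mph × 0.44704 = 4.4704 m/s.
Reaction distance = v·t_r = 4.4704 × 1.3 = 5.812 m.
Braking distance = v²/(2a) = 4.4704² / (2 × 5.300) = 19.984 / 10.600 = 1.885 m.
Total = 5.812 + 1.885 = 7.697 m.

Total stopping distance ≈ 7.7 m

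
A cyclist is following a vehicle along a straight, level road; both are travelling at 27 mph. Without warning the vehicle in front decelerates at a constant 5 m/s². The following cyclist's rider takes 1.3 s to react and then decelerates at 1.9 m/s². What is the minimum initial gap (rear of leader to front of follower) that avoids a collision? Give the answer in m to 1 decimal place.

27 mph × 0.44704 = 12.0701 m/s.
Leader travels v²/(2a_L) = 145.687 / 10.000 = 14.569 m before stopping.
Follower covers v·t_r = 12.0701 × 1.3 = 15.691 m while reacting, then v²/(2a_F) = 145.687 / 3.800 = 38.339 m while braking, for a total of 15.691 + 38.339 = 54.030 m.
Since a_F ≤ a_L and the follower starts braking later, the follower is never slower than the leader, so the closest approach is when both have stopped.
Minimum gap = 54.030 − 14.569 = 39.461 m.

Minimum gap ≈ 39.5 m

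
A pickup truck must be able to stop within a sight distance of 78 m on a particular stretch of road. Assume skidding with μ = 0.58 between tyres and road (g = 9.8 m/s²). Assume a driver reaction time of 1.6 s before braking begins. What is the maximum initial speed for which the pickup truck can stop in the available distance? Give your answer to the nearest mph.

Maximum speed ≈ 49 mph

a = μg = 0.58 × 9.8 = 5.684 m/s².
Stopping distance: v·t_r + v²/(2a) = 78 with t_r = 1.6 s and a = 5.684 m/s².
So v² + 18.189 v − 886.70 = 0.
Positive root: v = −a·t_r + √((a·t_r)² + 2a·d) = −9.094 + √(82.701 + 886.70) = 22.0412 m/s.
22.0412 m/s ÷ 0.44704 = 49.305 mph.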